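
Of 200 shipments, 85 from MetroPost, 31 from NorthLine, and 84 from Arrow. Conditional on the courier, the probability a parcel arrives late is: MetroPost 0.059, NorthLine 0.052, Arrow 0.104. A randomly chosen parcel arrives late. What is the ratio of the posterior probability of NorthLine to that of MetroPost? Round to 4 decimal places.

0.3214

Compute prior × likelihood for every hypothesis:
  MetroPost: 0.425 × 0.059 = 0.025075
  NorthLine: 0.155 × 0.052 = 0.00806
  Arrow: 0.42 × 0.104 = 0.04368
Total = 0.076815.
The ratio is 0.00806 / 0.025075 (the normalizer cancels) = 0.3214.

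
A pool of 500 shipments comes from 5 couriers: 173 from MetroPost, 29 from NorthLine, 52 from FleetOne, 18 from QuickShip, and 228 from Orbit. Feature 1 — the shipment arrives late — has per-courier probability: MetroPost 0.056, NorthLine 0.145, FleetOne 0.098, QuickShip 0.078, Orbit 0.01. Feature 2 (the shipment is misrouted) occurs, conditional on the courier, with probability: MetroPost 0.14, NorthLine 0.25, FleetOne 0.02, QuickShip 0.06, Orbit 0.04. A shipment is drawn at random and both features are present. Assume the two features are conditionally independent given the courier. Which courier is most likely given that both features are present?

Prior × likelihood for each hypothesis:
  MetroPost: 0.346 × 0.056 × 0.14 = 0.00271264
  NorthLine: 0.058 × 0.145 × 0.25 = 0.0021025
  FleetOne: 0.104 × 0.098 × 0.02 = 0.00020384
  QuickShip: 0.036 × 0.078 × 0.06 = 0.00016848
  Orbit: 0.456 × 0.01 × 0.04 = 0.0001824
Normalizing constant = 0.00536986.
Largest term belongs to MetroPost, so MetroPost is most probable.

MetroPost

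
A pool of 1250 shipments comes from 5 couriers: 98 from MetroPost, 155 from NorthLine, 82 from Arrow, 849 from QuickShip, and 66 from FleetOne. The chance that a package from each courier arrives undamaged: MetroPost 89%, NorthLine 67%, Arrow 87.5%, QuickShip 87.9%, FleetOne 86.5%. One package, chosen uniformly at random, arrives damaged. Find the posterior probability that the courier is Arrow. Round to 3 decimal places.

Taking complements, P(damaged | each) = MetroPost 0.11, NorthLine 0.33, Arrow 0.125, QuickShip 0.121, FleetOne 0.135.
Prior × likelihood for each hypothesis:
  MetroPost: 0.0784 × 0.11 = 0.008624
  NorthLine: 0.124 × 0.33 = 0.04092
  Arrow: 0.0656 × 0.125 = 0.0082
  QuickShip: 0.6792 × 0.121 = 0.0821832
  FleetOne: 0.0528 × 0.135 = 0.007128
Normalizing constant = 0.1470552.
P(Arrow | evidence) = 0.0082 / 0.1470552 ≈ 0.056.

0.056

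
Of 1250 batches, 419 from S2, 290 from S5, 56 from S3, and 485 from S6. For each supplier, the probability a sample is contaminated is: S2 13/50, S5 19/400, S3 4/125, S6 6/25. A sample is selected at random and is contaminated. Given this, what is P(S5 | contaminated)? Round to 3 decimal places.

0.057

Unnormalized posteriors (prior × likelihood):
  S2: 0.3352 × 0.26 = 0.087152
  S5: 0.232 × 0.0475 = 0.01102
  S3: 0.0448 × 0.032 = 0.0014336
  S6: 0.388 × 0.24 = 0.09312
Sum = 0.1927256.
P(S5 | evidence) = 0.01102 / 0.1927256 ≈ 0.057.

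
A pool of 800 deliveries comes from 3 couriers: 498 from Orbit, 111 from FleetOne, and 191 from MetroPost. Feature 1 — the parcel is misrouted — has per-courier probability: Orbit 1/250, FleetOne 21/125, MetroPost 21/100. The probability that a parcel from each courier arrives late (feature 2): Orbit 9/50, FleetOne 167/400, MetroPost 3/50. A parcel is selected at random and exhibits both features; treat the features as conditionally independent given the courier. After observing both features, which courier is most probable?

Compute prior × likelihood for every hypothesis:
  Orbit: 0.6225 × 0.004 × 0.18 = 0.0004482
  FleetOne: 0.13875 × 0.168 × 0.4175 = 0.009731925
  MetroPost: 0.23875 × 0.21 × 0.06 = 0.00300825
Total = 0.013188375.
Largest term belongs to FleetOne, so FleetOne is most probable.

FleetOne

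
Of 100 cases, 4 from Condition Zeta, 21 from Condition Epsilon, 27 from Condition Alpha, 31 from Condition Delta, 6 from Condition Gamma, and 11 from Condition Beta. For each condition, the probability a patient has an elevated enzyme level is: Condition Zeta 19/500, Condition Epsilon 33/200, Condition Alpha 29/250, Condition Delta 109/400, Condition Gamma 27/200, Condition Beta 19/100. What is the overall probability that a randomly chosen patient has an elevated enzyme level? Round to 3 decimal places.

0.181

Unnormalized posteriors (prior × likelihood):
  Condition Zeta: 0.04 × 0.038 = 0.00152
  Condition Epsilon: 0.21 × 0.165 = 0.03465
  Condition Alpha: 0.27 × 0.116 = 0.03132
  Condition Delta: 0.31 × 0.2725 = 0.084475
  Condition Gamma: 0.06 × 0.135 = 0.0081
  Condition Beta: 0.11 × 0.19 = 0.0209
P(elevated) = 0.00152 + 0.03465 + 0.03132 + 0.084475 + 0.0081 + 0.0209 = 0.180965 → 0.181.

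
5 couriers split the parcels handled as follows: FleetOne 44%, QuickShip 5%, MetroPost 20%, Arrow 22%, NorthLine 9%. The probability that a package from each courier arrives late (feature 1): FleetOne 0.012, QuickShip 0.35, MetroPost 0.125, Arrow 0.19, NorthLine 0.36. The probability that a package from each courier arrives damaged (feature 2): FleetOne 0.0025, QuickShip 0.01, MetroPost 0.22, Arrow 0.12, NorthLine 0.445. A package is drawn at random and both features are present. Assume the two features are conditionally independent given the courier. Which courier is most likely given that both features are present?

NorthLine

By Bayes' rule, posterior ∝ prior × likelihood:
  FleetOne: 0.44 × 0.012 × 0.0025 = 0.0000132
  QuickShip: 0.05 × 0.35 × 0.01 = 0.000175
  MetroPost: 0.2 × 0.125 × 0.22 = 0.0055
  Arrow: 0.22 × 0.19 × 0.12 = 0.005016
  NorthLine: 0.09 × 0.36 × 0.445 = 0.014418
Sum = 0.0251222.
Largest term belongs to NorthLine, so NorthLine is most probable.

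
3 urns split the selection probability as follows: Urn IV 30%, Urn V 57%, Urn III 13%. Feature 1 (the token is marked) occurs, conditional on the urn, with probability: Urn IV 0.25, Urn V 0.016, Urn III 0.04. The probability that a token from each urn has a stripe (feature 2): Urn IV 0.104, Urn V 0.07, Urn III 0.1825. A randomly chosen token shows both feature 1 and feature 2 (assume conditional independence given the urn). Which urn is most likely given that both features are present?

Urn IV

Unnormalized posteriors (prior × likelihood):
  Urn IV: 0.3 × 0.25 × 0.104 = 0.0078
  Urn V: 0.57 × 0.016 × 0.07 = 0.0006384
  Urn III: 0.13 × 0.04 × 0.1825 = 0.000949
Total = 0.0093874.
Largest term belongs to Urn IV, so Urn IV is most probable.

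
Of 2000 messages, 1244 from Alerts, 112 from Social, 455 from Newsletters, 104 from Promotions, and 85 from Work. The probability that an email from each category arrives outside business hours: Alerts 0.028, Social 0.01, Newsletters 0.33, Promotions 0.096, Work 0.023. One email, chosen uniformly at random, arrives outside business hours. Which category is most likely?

Unnormalized posteriors (prior × likelihood):
  Alerts: 0.622 × 0.028 = 0.017416
  Social: 0.056 × 0.01 = 0.00056
  Newsletters: 0.2275 × 0.33 = 0.075075
  Promotions: 0.052 × 0.096 = 0.004992
  Work: 0.0425 × 0.023 = 0.0009775
Total = 0.0990205.
Largest term belongs to Newsletters, so Newsletters is most probable.

Newsletters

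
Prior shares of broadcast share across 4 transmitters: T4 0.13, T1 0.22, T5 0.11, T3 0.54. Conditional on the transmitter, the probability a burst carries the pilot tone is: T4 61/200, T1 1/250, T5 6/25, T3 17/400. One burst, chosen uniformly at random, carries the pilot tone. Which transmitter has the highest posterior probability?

Compute prior × likelihood for every hypothesis:
  T4: 0.13 × 0.305 = 0.03965
  T1: 0.22 × 0.004 = 0.00088
  T5: 0.11 × 0.24 = 0.0264
  T3: 0.54 × 0.0425 = 0.02295
Normalizing constant = 0.08988.
Largest term belongs to T4, so T4 is most probable.

T4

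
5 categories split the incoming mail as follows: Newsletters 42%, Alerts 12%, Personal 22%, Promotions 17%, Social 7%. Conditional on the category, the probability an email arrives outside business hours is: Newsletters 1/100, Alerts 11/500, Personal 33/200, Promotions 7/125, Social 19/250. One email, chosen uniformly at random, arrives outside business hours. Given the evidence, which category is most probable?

Compute prior × likelihood for every hypothesis:
  Newsletters: 0.42 × 0.01 = 0.0042
  Alerts: 0.12 × 0.022 = 0.00264
  Personal: 0.22 × 0.165 = 0.0363
  Promotions: 0.17 × 0.056 = 0.00952
  Social: 0.07 × 0.076 = 0.00532
Normalizing constant = 0.05798.
Largest term belongs to Personal, so Personal is most probable.

Personal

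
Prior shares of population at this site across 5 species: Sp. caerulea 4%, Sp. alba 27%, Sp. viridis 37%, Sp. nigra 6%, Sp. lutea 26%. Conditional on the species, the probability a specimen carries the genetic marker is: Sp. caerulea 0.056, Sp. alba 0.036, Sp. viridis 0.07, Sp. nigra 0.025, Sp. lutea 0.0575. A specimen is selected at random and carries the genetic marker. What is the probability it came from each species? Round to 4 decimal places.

Sp. caerulea 0.0412, Sp. alba 0.1790, Sp. viridis 0.4769, Sp. nigra 0.0276, Sp. lutea 0.2753

By Bayes' rule, posterior ∝ prior × likelihood:
  Sp. caerulea: 0.04 × 0.056 = 0.00224
  Sp. alba: 0.27 × 0.036 = 0.00972
  Sp. viridis: 0.37 × 0.07 = 0.0259
  Sp. nigra: 0.06 × 0.025 = 0.0015
  Sp. lutea: 0.26 × 0.0575 = 0.01495
Normalizing constant = 0.05431.
P(Sp. caerulea | marker) = 0.00224/0.05431 ≈ 0.0412
P(Sp. alba | marker) = 0.00972/0.05431 ≈ 0.1790
P(Sp. viridis | marker) = 0.0259/0.05431 ≈ 0.4769
P(Sp. nigra | marker) = 0.0015/0.05431 ≈ 0.0276
P(Sp. lutea | marker) = 0.01495/0.05431 ≈ 0.2753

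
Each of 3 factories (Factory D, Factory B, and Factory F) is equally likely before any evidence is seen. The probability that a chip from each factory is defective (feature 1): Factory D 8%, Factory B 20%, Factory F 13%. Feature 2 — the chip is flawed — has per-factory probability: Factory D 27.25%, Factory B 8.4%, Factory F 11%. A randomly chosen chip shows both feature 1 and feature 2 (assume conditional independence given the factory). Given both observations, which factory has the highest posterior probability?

Since the prior is uniform, the posterior is proportional to the likelihood:
  Factory D: 0.08 × 0.2725 = 0.0218
  Factory B: 0.2 × 0.084 = 0.0168
  Factory F: 0.13 × 0.11 = 0.0143
Total = 0.0529.
Largest term belongs to Factory D, so Factory D is most probable.

Factory D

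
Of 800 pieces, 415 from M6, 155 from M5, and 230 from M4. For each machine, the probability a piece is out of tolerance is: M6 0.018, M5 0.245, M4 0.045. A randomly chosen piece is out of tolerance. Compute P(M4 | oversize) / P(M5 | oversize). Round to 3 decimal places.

0.273

Unnormalized posteriors (prior × likelihood):
  M6: 0.51875 × 0.018 = 0.0093375
  M5: 0.19375 × 0.245 = 0.04746875
  M4: 0.2875 × 0.045 = 0.0129375
Normalizing constant = 0.06974375.
The ratio is 0.0129375 / 0.04746875 (the normalizer cancels) = 0.273.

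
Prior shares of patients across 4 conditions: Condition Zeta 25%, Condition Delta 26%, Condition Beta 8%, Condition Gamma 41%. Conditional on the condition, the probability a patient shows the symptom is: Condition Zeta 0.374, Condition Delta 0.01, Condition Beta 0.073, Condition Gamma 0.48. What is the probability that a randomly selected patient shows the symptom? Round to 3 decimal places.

0.299

Prior × likelihood for each hypothesis:
  Condition Zeta: 0.25 × 0.374 = 0.0935
  Condition Delta: 0.26 × 0.01 = 0.0026
  Condition Beta: 0.08 × 0.073 = 0.00584
  Condition Gamma: 0.41 × 0.48 = 0.1968
P(symptomatic) = 0.0935 + 0.0026 + 0.00584 + 0.1968 = 0.29874 → 0.299.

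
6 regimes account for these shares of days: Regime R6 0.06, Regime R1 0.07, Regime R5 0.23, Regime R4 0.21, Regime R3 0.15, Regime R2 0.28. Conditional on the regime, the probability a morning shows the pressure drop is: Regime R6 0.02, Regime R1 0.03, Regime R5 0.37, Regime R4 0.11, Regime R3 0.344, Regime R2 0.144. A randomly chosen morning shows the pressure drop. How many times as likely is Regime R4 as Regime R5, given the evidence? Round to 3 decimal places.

Unnormalized posteriors (prior × likelihood):
  Regime R6: 0.06 × 0.02 = 0.0012
  Regime R1: 0.07 × 0.03 = 0.0021
  Regime R5: 0.23 × 0.37 = 0.0851
  Regime R4: 0.21 × 0.11 = 0.0231
  Regime R3: 0.15 × 0.344 = 0.0516
  Regime R2: 0.28 × 0.144 = 0.04032
Normalizing constant = 0.20342.
The ratio is 0.0231 / 0.0851 (the normalizer cancels) = 0.271.

0.271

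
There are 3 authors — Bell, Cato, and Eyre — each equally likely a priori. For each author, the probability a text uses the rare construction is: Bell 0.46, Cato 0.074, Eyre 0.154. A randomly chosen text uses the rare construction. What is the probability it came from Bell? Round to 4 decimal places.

With a uniform prior (1/3 each), posterior ∝ likelihood:
  Bell: 0.46
  Cato: 0.074
  Eyre: 0.154
Normalizing constant = 0.688.
P(Bell | evidence) = 0.46 / 0.688 ≈ 0.6686.

0.6686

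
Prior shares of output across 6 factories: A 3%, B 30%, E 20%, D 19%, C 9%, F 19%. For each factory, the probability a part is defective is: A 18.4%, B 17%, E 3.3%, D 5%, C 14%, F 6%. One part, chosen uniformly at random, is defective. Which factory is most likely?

B

Compute prior × likelihood for every hypothesis:
  A: 0.03 × 0.184 = 0.00552
  B: 0.3 × 0.17 = 0.051
  E: 0.2 × 0.033 = 0.0066
  D: 0.19 × 0.05 = 0.0095
  C: 0.09 × 0.14 = 0.0126
  F: 0.19 × 0.06 = 0.0114
Normalizing constant = 0.09662.
Largest term belongs to B, so B is most probable.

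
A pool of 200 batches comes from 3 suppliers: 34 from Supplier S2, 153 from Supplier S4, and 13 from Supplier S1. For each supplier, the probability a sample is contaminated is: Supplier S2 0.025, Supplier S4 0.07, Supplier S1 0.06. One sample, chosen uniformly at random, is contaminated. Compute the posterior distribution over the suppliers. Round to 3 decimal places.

Supplier S2 0.069, Supplier S4 0.868, Supplier S1 0.063

Compute prior × likelihood for every hypothesis:
  Supplier S2: 0.17 × 0.025 = 0.00425
  Supplier S4: 0.765 × 0.07 = 0.05355
  Supplier S1: 0.065 × 0.06 = 0.0039
Total = 0.0617.
P(Supplier S2 | contaminated) = 0.00425/0.0617 ≈ 0.069
P(Supplier S4 | contaminated) = 0.05355/0.0617 ≈ 0.868
P(Supplier S1 | contaminated) = 0.0039/0.0617 ≈ 0.063
(Check: 0.069+0.868+0.063 = 1.000.)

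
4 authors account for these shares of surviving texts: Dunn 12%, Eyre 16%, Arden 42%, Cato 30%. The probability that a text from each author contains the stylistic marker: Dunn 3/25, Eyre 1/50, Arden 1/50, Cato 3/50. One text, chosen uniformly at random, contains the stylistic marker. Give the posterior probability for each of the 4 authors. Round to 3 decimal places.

Dunn 0.327, Eyre 0.073, Arden 0.191, Cato 0.409

Prior × likelihood for each hypothesis:
  Dunn: 0.12 × 0.12 = 0.0144
  Eyre: 0.16 × 0.02 = 0.0032
  Arden: 0.42 × 0.02 = 0.0084
  Cato: 0.3 × 0.06 = 0.018
Normalizing constant = 0.044.
P(Dunn | marker) = 0.0144/0.044 ≈ 0.327
P(Eyre | marker) = 0.0032/0.044 ≈ 0.073
P(Arden | marker) = 0.0084/0.044 ≈ 0.191
P(Cato | marker) = 0.018/0.044 ≈ 0.409
(Check: 0.327+0.073+0.191+0.409 = 1.000.)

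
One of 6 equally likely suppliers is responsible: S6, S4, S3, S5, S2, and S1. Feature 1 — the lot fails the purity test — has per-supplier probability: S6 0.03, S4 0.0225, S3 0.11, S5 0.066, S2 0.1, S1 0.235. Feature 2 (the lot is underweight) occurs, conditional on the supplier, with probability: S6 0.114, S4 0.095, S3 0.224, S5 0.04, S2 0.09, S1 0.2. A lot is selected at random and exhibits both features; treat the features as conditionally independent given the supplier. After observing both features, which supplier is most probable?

Since the prior is uniform, the posterior is proportional to the likelihood:
  S6: 0.03 × 0.114 = 0.00342
  S4: 0.0225 × 0.095 = 0.0021375
  S3: 0.11 × 0.224 = 0.02464
  S5: 0.066 × 0.04 = 0.00264
  S2: 0.1 × 0.09 = 0.009
  S1: 0.235 × 0.2 = 0.047
Total = 0.0888375.
Largest term belongs to S1, so S1 is most probable.

S1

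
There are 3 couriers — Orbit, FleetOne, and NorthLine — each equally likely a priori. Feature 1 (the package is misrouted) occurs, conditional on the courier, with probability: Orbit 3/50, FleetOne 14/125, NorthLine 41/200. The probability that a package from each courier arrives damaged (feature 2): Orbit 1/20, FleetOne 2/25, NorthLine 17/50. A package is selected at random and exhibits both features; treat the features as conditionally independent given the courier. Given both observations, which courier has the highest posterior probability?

NorthLine

With a uniform prior (1/3 each), posterior ∝ likelihood:
  Orbit: 0.06 × 0.05 = 0.003
  FleetOne: 0.112 × 0.08 = 0.00896
  NorthLine: 0.205 × 0.34 = 0.0697
Total = 0.08166.
Largest term belongs to NorthLine, so NorthLine is most probable.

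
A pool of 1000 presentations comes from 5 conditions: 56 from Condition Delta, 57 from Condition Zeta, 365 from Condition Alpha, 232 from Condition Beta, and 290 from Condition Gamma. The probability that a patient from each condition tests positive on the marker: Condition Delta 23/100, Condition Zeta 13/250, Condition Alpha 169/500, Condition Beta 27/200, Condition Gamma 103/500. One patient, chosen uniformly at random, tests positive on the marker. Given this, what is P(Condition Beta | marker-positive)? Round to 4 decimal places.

Compute prior × likelihood for every hypothesis:
  Condition Delta: 0.056 × 0.23 = 0.01288
  Condition Zeta: 0.057 × 0.052 = 0.002964
  Condition Alpha: 0.365 × 0.338 = 0.12337
  Condition Beta: 0.232 × 0.135 = 0.03132
  Condition Gamma: 0.29 × 0.206 = 0.05974
Total = 0.230274.
P(Condition Beta | evidence) = 0.03132 / 0.230274 ≈ 0.1360.

0.1360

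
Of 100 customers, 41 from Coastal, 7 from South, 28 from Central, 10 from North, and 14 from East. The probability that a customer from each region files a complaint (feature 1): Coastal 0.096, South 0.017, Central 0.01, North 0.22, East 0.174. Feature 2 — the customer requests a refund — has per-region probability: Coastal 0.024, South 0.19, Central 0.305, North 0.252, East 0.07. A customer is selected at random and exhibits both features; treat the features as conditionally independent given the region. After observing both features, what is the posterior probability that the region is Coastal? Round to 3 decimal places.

By Bayes' rule, posterior ∝ prior × likelihood:
  Coastal: 0.41 × 0.096 × 0.024 = 0.00094464
  South: 0.07 × 0.017 × 0.19 = 0.0002261
  Central: 0.28 × 0.01 × 0.305 = 0.000854
  North: 0.1 × 0.22 × 0.252 = 0.005544
  East: 0.14 × 0.174 × 0.07 = 0.0017052
Sum = 0.00927394.
P(Coastal | evidence) = 0.00094464 / 0.00927394 ≈ 0.102.

0.102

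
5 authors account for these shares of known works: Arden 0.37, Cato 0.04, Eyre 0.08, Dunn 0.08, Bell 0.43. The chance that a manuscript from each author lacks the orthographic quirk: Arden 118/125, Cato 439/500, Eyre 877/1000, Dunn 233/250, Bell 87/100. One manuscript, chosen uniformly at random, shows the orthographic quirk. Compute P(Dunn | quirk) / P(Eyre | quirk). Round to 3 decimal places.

0.553

Taking complements, P(quirk | each) = Arden 0.056, Cato 0.122, Eyre 0.123, Dunn 0.068, Bell 0.13.
Unnormalized posteriors (prior × likelihood):
  Arden: 0.37 × 0.056 = 0.02072
  Cato: 0.04 × 0.122 = 0.00488
  Eyre: 0.08 × 0.123 = 0.00984
  Dunn: 0.08 × 0.068 = 0.00544
  Bell: 0.43 × 0.13 = 0.0559
Total = 0.09678.
The ratio is 0.00544 / 0.00984 (the normalizer cancels) = 0.553.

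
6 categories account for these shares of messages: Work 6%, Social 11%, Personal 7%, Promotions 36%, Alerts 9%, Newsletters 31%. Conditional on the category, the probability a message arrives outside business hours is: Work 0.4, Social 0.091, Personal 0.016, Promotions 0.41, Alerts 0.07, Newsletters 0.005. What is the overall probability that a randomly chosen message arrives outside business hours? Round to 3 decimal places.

Prior × likelihood for each hypothesis:
  Work: 0.06 × 0.4 = 0.024
  Social: 0.11 × 0.091 = 0.01001
  Personal: 0.07 × 0.016 = 0.00112
  Promotions: 0.36 × 0.41 = 0.1476
  Alerts: 0.09 × 0.07 = 0.0063
  Newsletters: 0.31 × 0.005 = 0.00155
P(off-hours) = 0.024 + 0.01001 + 0.00112 + 0.1476 + 0.0063 + 0.00155 = 0.19058 → 0.191.

0.191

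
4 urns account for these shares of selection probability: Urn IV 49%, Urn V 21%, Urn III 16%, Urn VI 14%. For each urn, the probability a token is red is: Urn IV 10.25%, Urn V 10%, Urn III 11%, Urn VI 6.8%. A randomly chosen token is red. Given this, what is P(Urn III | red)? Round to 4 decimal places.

Compute prior × likelihood for every hypothesis:
  Urn IV: 0.49 × 0.1025 = 0.050225
  Urn V: 0.21 × 0.1 = 0.021
  Urn III: 0.16 × 0.11 = 0.0176
  Urn VI: 0.14 × 0.068 = 0.00952
Normalizing constant = 0.098345.
P(Urn III | evidence) = 0.0176 / 0.098345 ≈ 0.1790.

0.1790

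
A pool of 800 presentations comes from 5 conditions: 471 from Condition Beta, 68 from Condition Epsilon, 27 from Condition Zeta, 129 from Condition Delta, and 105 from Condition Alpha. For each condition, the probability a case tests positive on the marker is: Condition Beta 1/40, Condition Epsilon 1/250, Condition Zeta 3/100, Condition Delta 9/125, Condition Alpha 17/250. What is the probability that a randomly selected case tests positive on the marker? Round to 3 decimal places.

Unnormalized posteriors (prior × likelihood):
  Condition Beta: 0.58875 × 0.025 = 0.01471875
  Condition Epsilon: 0.085 × 0.004 = 0.00034
  Condition Zeta: 0.03375 × 0.03 = 0.0010125
  Condition Delta: 0.16125 × 0.072 = 0.01161
  Condition Alpha: 0.13125 × 0.068 = 0.008925
P(marker-positive) = 0.01471875 + 0.00034 + 0.0010125 + 0.01161 + 0.008925 = 0.03660625 → 0.037.

0.037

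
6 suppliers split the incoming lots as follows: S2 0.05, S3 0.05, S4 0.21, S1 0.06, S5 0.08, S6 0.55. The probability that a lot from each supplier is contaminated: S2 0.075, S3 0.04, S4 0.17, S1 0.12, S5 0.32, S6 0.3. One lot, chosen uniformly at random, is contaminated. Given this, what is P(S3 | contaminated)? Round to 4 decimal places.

Unnormalized posteriors (prior × likelihood):
  S2: 0.05 × 0.075 = 0.00375
  S3: 0.05 × 0.04 = 0.002
  S4: 0.21 × 0.17 = 0.0357
  S1: 0.06 × 0.12 = 0.0072
  S5: 0.08 × 0.32 = 0.0256
  S6: 0.55 × 0.3 = 0.165
Sum = 0.23925.
P(S3 | evidence) = 0.002 / 0.23925 ≈ 0.0084.

0.0084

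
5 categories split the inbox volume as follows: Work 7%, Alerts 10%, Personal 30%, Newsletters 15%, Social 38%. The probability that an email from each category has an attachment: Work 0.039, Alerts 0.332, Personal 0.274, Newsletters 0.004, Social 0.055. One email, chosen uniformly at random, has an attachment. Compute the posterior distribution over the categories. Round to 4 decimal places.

Unnormalized posteriors (prior × likelihood):
  Work: 0.07 × 0.039 = 0.00273
  Alerts: 0.1 × 0.332 = 0.0332
  Personal: 0.3 × 0.274 = 0.0822
  Newsletters: 0.15 × 0.004 = 0.0006
  Social: 0.38 × 0.055 = 0.0209
Sum = 0.13963.
P(Work | attachment) = 0.00273/0.13963 ≈ 0.0196
P(Alerts | attachment) = 0.0332/0.13963 ≈ 0.2378
P(Personal | attachment) = 0.0822/0.13963 ≈ 0.5887
P(Newsletters | attachment) = 0.0006/0.13963 ≈ 0.0043
P(Social | attachment) = 0.0209/0.13963 ≈ 0.1497

Work 0.0196, Alerts 0.2378, Personal 0.5887, Newsletters 0.0043, Social 0.1497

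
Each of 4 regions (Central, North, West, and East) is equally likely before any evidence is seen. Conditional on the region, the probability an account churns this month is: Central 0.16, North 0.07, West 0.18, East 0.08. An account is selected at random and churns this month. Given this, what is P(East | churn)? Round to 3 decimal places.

With a uniform prior (1/4 each), posterior ∝ likelihood:
  Central: 0.16
  North: 0.07
  West: 0.18
  East: 0.08
Sum = 0.49.
P(East | evidence) = 0.08 / 0.49 ≈ 0.163.

0.163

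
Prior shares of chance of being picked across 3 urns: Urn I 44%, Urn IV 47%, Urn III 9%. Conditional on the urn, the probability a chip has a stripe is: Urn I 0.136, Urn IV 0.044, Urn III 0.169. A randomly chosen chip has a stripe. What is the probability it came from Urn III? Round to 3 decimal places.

Prior × likelihood for each hypothesis:
  Urn I: 0.44 × 0.136 = 0.05984
  Urn IV: 0.47 × 0.044 = 0.02068
  Urn III: 0.09 × 0.169 = 0.01521
Normalizing constant = 0.09573.
P(Urn III | evidence) = 0.01521 / 0.09573 ≈ 0.159.

0.159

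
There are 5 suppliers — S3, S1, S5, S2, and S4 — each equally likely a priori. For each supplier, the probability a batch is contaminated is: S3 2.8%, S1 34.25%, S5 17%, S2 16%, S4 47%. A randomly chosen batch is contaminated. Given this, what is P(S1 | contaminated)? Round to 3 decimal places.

Since the prior is uniform, the posterior is proportional to the likelihood:
  S3: 0.028
  S1: 0.3425
  S5: 0.17
  S2: 0.16
  S4: 0.47
Total = 1.1705.
P(S1 | evidence) = 0.3425 / 1.1705 ≈ 0.293.

0.293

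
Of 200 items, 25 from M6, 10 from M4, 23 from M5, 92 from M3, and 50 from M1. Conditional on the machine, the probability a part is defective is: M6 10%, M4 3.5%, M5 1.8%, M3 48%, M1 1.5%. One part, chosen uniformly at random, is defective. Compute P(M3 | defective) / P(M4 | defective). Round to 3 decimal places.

Compute prior × likelihood for every hypothesis:
  M6: 0.125 × 0.1 = 0.0125
  M4: 0.05 × 0.035 = 0.00175
  M5: 0.115 × 0.018 = 0.00207
  M3: 0.46 × 0.48 = 0.2208
  M1: 0.25 × 0.015 = 0.00375
Sum = 0.24087.
The ratio is 0.2208 / 0.00175 (the normalizer cancels) = 126.171.

126.171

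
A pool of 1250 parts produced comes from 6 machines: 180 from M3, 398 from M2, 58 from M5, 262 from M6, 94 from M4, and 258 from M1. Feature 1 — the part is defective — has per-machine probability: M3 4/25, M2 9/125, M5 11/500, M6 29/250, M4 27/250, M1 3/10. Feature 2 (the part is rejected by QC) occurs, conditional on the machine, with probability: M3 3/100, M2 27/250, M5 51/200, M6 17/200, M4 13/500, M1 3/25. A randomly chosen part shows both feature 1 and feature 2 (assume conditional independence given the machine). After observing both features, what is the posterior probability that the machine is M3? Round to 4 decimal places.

0.0526

By Bayes' rule, posterior ∝ prior × likelihood:
  M3: 0.144 × 0.16 × 0.03 = 0.0006912
  M2: 0.3184 × 0.072 × 0.108 = 0.0024758784
  M5: 0.0464 × 0.022 × 0.255 = 0.000260304
  M6: 0.2096 × 0.116 × 0.085 = 0.002066656
  M4: 0.0752 × 0.108 × 0.026 = 0.0002111616
  M1: 0.2064 × 0.3 × 0.12 = 0.0074304
Sum = 0.0131356.
P(M3 | evidence) = 0.0006912 / 0.0131356 ≈ 0.0526.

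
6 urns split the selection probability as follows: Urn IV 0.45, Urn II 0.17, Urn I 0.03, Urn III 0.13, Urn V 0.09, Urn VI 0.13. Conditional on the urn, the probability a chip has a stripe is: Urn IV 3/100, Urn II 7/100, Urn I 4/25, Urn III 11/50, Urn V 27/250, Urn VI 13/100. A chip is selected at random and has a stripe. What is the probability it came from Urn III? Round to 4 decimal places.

0.3348

Compute prior × likelihood for every hypothesis:
  Urn IV: 0.45 × 0.03 = 0.0135
  Urn II: 0.17 × 0.07 = 0.0119
  Urn I: 0.03 × 0.16 = 0.0048
  Urn III: 0.13 × 0.22 = 0.0286
  Urn V: 0.09 × 0.108 = 0.00972
  Urn VI: 0.13 × 0.13 = 0.0169
Sum = 0.08542.
P(Urn III | evidence) = 0.0286 / 0.08542 ≈ 0.3348.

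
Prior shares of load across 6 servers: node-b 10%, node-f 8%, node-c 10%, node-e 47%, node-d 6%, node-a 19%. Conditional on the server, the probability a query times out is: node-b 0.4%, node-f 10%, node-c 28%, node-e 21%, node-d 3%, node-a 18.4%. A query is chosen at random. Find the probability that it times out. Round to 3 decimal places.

By Bayes' rule, posterior ∝ prior × likelihood:
  node-b: 0.1 × 0.004 = 0.0004
  node-f: 0.08 × 0.1 = 0.008
  node-c: 0.1 × 0.28 = 0.028
  node-e: 0.47 × 0.21 = 0.0987
  node-d: 0.06 × 0.03 = 0.0018
  node-a: 0.19 × 0.184 = 0.03496
P(timeout) = 0.0004 + 0.008 + 0.028 + 0.0987 + 0.0018 + 0.03496 = 0.17186 → 0.172.

0.172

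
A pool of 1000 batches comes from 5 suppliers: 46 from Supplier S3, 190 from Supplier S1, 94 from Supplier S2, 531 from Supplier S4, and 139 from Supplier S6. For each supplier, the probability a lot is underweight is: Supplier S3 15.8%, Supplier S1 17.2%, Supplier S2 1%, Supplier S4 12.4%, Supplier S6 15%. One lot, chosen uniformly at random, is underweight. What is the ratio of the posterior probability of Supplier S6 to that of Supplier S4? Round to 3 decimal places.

0.317

By Bayes' rule, posterior ∝ prior × likelihood:
  Supplier S3: 0.046 × 0.158 = 0.007268
  Supplier S1: 0.19 × 0.172 = 0.03268
  Supplier S2: 0.094 × 0.01 = 0.00094
  Supplier S4: 0.531 × 0.124 = 0.065844
  Supplier S6: 0.139 × 0.15 = 0.02085
Normalizing constant = 0.127582.
The ratio is 0.02085 / 0.065844 (the normalizer cancels) = 0.317.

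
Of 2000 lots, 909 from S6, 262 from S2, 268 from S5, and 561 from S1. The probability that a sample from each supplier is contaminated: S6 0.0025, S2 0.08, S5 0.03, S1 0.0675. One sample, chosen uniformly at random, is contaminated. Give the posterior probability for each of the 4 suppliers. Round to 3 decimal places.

Compute prior × likelihood for every hypothesis:
  S6: 0.4545 × 0.0025 = 0.00113625
  S2: 0.131 × 0.08 = 0.01048
  S5: 0.134 × 0.03 = 0.00402
  S1: 0.2805 × 0.0675 = 0.01893375
Total = 0.03457.
P(S6 | contaminated) = 0.00113625/0.03457 ≈ 0.033
P(S2 | contaminated) = 0.01048/0.03457 ≈ 0.303
P(S5 | contaminated) = 0.00402/0.03457 ≈ 0.116
P(S1 | contaminated) = 0.01893375/0.03457 ≈ 0.548

S6 0.033, S2 0.303, S5 0.116, S1 0.548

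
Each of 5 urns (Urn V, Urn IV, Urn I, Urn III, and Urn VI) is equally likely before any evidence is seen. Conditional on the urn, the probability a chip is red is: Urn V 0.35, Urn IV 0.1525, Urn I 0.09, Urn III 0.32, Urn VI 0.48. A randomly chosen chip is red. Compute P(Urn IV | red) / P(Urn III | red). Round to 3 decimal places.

0.477

With a uniform prior (1/5 each), posterior ∝ likelihood:
  Urn V: 0.35
  Urn IV: 0.1525
  Urn I: 0.09
  Urn III: 0.32
  Urn VI: 0.48
Total = 1.3925.
The ratio is 0.1525 / 0.32 (the normalizer cancels) = 0.477.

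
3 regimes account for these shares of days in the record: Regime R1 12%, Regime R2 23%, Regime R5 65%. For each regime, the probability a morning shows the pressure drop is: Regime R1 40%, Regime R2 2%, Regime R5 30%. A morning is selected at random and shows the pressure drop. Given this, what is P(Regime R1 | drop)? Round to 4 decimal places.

0.1939

Compute prior × likelihood for every hypothesis:
  Regime R1: 0.12 × 0.4 = 0.048
  Regime R2: 0.23 × 0.02 = 0.0046
  Regime R5: 0.65 × 0.3 = 0.195
Sum = 0.2476.
P(Regime R1 | evidence) = 0.048 / 0.2476 ≈ 0.1939.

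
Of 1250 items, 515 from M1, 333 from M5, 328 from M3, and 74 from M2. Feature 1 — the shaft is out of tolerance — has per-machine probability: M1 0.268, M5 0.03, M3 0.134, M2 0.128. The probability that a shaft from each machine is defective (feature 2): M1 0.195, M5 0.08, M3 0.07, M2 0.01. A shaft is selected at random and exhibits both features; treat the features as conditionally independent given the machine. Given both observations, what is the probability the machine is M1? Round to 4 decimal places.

0.8714

Compute prior × likelihood for every hypothesis:
  M1: 0.412 × 0.268 × 0.195 = 0.02153112
  M5: 0.2664 × 0.03 × 0.08 = 0.00063936
  M3: 0.2624 × 0.134 × 0.07 = 0.002461312
  M2: 0.0592 × 0.128 × 0.01 = 0.000075776
Total = 0.024707568.
P(M1 | evidence) = 0.02153112 / 0.024707568 ≈ 0.8714.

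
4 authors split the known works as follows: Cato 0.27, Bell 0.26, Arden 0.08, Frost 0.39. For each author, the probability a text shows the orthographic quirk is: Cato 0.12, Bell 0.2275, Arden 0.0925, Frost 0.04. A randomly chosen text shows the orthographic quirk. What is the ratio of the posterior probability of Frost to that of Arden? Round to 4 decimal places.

Prior × likelihood for each hypothesis:
  Cato: 0.27 × 0.12 = 0.0324
  Bell: 0.26 × 0.2275 = 0.05915
  Arden: 0.08 × 0.0925 = 0.0074
  Frost: 0.39 × 0.04 = 0.0156
Normalizing constant = 0.11455.
The ratio is 0.0156 / 0.0074 (the normalizer cancels) = 2.1081.

2.1081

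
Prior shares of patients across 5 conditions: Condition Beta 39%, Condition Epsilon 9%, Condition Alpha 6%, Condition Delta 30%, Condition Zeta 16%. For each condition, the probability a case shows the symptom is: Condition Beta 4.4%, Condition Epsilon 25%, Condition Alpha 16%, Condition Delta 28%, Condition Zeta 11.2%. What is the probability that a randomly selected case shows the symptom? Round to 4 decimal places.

By Bayes' rule, posterior ∝ prior × likelihood:
  Condition Beta: 0.39 × 0.044 = 0.01716
  Condition Epsilon: 0.09 × 0.25 = 0.0225
  Condition Alpha: 0.06 × 0.16 = 0.0096
  Condition Delta: 0.3 × 0.28 = 0.084
  Condition Zeta: 0.16 × 0.112 = 0.01792
P(symptomatic) = 0.01716 + 0.0225 + 0.0096 + 0.084 + 0.01792 = 0.15118 → 0.1512.

0.1512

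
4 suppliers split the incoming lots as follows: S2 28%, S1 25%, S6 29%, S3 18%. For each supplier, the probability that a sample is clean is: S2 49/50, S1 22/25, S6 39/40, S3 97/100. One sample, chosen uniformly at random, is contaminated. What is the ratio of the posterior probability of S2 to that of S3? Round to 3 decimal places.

Taking complements, P(contaminated | each) = S2 0.02, S1 0.12, S6 0.025, S3 0.03.
By Bayes' rule, posterior ∝ prior × likelihood:
  S2: 0.28 × 0.02 = 0.0056
  S1: 0.25 × 0.12 = 0.03
  S6: 0.29 × 0.025 = 0.00725
  S3: 0.18 × 0.03 = 0.0054
Sum = 0.04825.
The ratio is 0.0056 / 0.0054 (the normalizer cancels) = 1.037.

1.037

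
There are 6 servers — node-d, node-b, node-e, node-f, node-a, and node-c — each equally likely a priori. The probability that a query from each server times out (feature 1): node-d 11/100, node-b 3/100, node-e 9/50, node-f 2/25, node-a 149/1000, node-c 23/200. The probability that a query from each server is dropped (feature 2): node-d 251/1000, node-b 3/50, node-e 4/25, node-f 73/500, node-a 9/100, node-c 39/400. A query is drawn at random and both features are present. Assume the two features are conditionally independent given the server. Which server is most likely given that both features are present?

node-e

With a uniform prior (1/6 each), posterior ∝ likelihood:
  node-d: 0.11 × 0.251 = 0.02761
  node-b: 0.03 × 0.06 = 0.0018
  node-e: 0.18 × 0.16 = 0.0288
  node-f: 0.08 × 0.146 = 0.01168
  node-a: 0.149 × 0.09 = 0.01341
  node-c: 0.115 × 0.0975 = 0.0112125
Normalizing constant = 0.0945125.
Largest term belongs to node-e, so node-e is most probable.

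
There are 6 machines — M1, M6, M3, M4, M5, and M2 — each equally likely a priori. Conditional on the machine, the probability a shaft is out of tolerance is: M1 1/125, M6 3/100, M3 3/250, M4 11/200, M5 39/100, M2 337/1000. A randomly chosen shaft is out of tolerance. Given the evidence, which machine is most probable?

With a uniform prior (1/6 each), posterior ∝ likelihood:
  M1: 0.008
  M6: 0.03
  M3: 0.012
  M4: 0.055
  M5: 0.39
  M2: 0.337
Normalizing constant = 0.832.
Largest term belongs to M5, so M5 is most probable.

M5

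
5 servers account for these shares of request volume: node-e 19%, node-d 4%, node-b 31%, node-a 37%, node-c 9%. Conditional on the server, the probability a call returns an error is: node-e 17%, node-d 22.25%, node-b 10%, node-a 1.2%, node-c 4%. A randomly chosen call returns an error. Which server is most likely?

Compute prior × likelihood for every hypothesis:
  node-e: 0.19 × 0.17 = 0.0323
  node-d: 0.04 × 0.2225 = 0.0089
  node-b: 0.31 × 0.1 = 0.031
  node-a: 0.37 × 0.012 = 0.00444
  node-c: 0.09 × 0.04 = 0.0036
Total = 0.08024.
Largest term belongs to node-e, so node-e is most probable.

node-e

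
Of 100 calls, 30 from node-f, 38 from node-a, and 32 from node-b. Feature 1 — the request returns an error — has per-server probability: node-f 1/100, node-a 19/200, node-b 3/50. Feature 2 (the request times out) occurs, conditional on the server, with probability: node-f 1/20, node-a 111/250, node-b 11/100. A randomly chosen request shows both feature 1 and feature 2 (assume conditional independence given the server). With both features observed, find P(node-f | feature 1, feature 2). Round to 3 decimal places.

By Bayes' rule, posterior ∝ prior × likelihood:
  node-f: 0.3 × 0.01 × 0.05 = 0.00015
  node-a: 0.38 × 0.095 × 0.444 = 0.0160284
  node-b: 0.32 × 0.06 × 0.11 = 0.002112
Sum = 0.0182904.
P(node-f | evidence) = 0.00015 / 0.0182904 ≈ 0.008.

0.008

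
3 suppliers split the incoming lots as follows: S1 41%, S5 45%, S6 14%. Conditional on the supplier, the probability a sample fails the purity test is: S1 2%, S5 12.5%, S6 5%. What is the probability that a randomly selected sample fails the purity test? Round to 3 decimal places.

Prior × likelihood for each hypothesis:
  S1: 0.41 × 0.02 = 0.0082
  S5: 0.45 × 0.125 = 0.05625
  S6: 0.14 × 0.05 = 0.007
P(off-spec) = 0.0082 + 0.05625 + 0.007 = 0.07145 → 0.071.

0.071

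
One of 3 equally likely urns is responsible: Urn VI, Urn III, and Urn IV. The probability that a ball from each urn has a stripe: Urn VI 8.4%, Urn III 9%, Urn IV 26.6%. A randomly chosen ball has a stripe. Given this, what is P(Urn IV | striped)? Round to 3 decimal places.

0.605

Since the prior is uniform, the posterior is proportional to the likelihood:
  Urn VI: 0.084
  Urn III: 0.09
  Urn IV: 0.266
Normalizing constant = 0.44.
P(Urn IV | evidence) = 0.266 / 0.44 ≈ 0.605.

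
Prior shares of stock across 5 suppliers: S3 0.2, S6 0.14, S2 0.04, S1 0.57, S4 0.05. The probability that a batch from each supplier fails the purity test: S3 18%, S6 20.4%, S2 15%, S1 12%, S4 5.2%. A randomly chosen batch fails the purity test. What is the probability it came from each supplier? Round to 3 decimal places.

S3 0.254, S6 0.202, S2 0.042, S1 0.483, S4 0.018

Compute prior × likelihood for every hypothesis:
  S3: 0.2 × 0.18 = 0.036
  S6: 0.14 × 0.204 = 0.02856
  S2: 0.04 × 0.15 = 0.006
  S1: 0.57 × 0.12 = 0.0684
  S4: 0.05 × 0.052 = 0.0026
Total = 0.14156.
P(S3 | off-spec) = 0.036/0.14156 ≈ 0.254
P(S6 | off-spec) = 0.02856/0.14156 ≈ 0.202
P(S2 | off-spec) = 0.006/0.14156 ≈ 0.042
P(S1 | off-spec) = 0.0684/0.14156 ≈ 0.483
P(S4 | off-spec) = 0.0026/0.14156 ≈ 0.018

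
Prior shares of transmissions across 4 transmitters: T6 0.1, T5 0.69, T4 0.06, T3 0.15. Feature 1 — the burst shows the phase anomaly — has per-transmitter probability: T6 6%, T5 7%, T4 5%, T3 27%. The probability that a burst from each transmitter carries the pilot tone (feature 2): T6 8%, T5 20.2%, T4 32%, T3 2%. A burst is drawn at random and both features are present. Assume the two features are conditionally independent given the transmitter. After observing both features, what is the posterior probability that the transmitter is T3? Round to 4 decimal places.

Unnormalized posteriors (prior × likelihood):
  T6: 0.1 × 0.06 × 0.08 = 0.00048
  T5: 0.69 × 0.07 × 0.202 = 0.0097566
  T4: 0.06 × 0.05 × 0.32 = 0.00096
  T3: 0.15 × 0.27 × 0.02 = 0.00081
Sum = 0.0120066.
P(T3 | evidence) = 0.00081 / 0.0120066 ≈ 0.0675.

0.0675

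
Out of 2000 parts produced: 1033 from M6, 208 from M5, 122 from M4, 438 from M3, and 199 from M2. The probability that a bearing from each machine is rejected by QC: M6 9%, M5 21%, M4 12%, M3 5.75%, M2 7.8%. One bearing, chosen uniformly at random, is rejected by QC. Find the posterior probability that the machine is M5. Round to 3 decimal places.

Prior × likelihood for each hypothesis:
  M6: 0.5165 × 0.09 = 0.046485
  M5: 0.104 × 0.21 = 0.02184
  M4: 0.061 × 0.12 = 0.00732
  M3: 0.219 × 0.0575 = 0.0125925
  M2: 0.0995 × 0.078 = 0.007761
Total = 0.0959985.
P(M5 | evidence) = 0.02184 / 0.0959985 ≈ 0.228.

0.228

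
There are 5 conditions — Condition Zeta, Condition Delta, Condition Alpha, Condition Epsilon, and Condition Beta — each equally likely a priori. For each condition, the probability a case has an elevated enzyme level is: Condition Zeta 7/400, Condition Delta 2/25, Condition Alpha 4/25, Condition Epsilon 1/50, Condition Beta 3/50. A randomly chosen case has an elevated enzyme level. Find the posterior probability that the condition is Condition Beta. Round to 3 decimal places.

0.178

Since the prior is uniform, the posterior is proportional to the likelihood:
  Condition Zeta: 0.0175
  Condition Delta: 0.08
  Condition Alpha: 0.16
  Condition Epsilon: 0.02
  Condition Beta: 0.06
Sum = 0.3375.
P(Condition Beta | evidence) = 0.06 / 0.3375 ≈ 0.178.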